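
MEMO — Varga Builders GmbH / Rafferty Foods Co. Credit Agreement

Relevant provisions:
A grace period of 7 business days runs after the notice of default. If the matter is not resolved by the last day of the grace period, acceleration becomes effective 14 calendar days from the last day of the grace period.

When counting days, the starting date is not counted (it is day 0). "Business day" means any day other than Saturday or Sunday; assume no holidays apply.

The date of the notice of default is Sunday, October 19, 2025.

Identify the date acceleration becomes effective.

The last day of the grace period: 7 business days after Sunday, October 19, 2025, skipping weekends — Oct 20, Oct 21, Oct 22, Oct 23, Oct 24, Oct 27, Oct 28 — lands on Tuesday, October 28, 2025.
Adding 14 calendar days to October 28, 2025 gives November 11, 2025, which is the date acceleration becomes effective.

November 11, 2025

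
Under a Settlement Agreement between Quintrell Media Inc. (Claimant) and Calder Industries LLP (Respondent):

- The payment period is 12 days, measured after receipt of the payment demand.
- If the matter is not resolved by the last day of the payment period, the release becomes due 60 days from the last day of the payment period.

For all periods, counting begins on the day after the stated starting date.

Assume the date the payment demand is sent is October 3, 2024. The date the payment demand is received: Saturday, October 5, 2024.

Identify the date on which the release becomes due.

December 16, 2024

Adding 12 calendar days to October 5, 2024 gives October 17, 2024, which is the last day of the payment period.
Adding 60 calendar days to October 17, 2024 gives December 16, 2024, which is the date on which the release becomes due.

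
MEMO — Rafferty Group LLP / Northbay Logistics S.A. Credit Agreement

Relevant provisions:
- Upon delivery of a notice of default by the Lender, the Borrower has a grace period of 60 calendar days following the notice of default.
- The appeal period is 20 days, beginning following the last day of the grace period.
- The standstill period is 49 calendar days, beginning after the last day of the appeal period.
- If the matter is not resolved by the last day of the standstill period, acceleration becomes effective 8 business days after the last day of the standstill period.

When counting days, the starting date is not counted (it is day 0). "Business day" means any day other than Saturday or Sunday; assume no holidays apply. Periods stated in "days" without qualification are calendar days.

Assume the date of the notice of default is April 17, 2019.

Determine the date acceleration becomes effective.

September 4, 2019

The last day of the grace period: 60 calendar days after April 17, 2019 is June 16, 2019.
The last day of the appeal period: June 16, 2019 + 20 days = July 6, 2019.
The last day of the standstill period: 49 calendar days after July 6, 2019 is August 24, 2019.
The date acceleration becomes effective: 8 business days after Saturday, August 24, 2019, skipping weekends — Aug 26, Aug 27, Aug 28, Aug 29, Aug 30, Sep 2, Sep 3, Sep 4 — lands on Wednesday, September 4, 2019.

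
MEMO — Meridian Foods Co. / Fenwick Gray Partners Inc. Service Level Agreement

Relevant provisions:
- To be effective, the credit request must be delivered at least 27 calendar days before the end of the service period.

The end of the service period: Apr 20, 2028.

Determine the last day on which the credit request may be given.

Mar 24, 2028

Apr 20, 2028 minus 27 days is Mar 24, 2028.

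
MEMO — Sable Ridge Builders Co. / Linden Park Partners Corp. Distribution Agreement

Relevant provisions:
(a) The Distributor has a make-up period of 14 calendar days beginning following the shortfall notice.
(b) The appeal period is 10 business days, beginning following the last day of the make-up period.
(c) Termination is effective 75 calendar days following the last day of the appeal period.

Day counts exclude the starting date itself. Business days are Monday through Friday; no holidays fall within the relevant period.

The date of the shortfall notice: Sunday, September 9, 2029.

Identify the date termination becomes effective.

Adding 14 calendar days to September 9, 2029 gives September 23, 2029, which is the last day of the make-up period.
From Sunday, September 23, 2029, 10 business days (Sep 24, Sep 25, Sep 26, Sep 27, Sep 28, Oct 1, Oct 2, Oct 3, Oct 4, Oct 5, skipping weekends) brings us to Friday, October 5, 2029, which is the last day of the appeal period.
The date termination becomes effective: 75 calendar days after October 5, 2029 is December 19, 2029.

December 19, 2029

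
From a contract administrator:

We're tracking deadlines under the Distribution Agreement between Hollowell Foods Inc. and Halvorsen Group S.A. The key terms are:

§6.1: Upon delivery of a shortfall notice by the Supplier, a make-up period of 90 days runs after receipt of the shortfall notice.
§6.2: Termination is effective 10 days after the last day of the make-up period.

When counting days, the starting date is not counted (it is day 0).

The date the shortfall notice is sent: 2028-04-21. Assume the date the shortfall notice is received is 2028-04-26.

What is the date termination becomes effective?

The last day of the make-up period: 2028-04-26 + 90 days = 2028-07-25.
The date termination becomes effective: 10 calendar days after 2028-07-25 is 2028-08-04.

2028-08-04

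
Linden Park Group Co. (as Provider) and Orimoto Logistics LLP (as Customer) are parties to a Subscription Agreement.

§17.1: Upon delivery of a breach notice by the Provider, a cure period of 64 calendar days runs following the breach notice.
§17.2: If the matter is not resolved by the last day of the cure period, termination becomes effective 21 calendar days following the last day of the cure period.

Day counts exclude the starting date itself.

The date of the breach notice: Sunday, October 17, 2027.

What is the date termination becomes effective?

The last day of the cure period: October 17, 2027 + 64 days = December 20, 2027.
The date termination becomes effective: December 20, 2027 + 21 days = January 10, 2028.

January 10, 2028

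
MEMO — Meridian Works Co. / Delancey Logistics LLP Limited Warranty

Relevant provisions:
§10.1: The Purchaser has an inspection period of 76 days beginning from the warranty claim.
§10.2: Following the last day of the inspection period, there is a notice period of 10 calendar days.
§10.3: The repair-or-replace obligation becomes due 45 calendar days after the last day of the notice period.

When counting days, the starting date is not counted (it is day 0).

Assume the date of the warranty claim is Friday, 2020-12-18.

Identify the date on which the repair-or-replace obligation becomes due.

2021-04-28

The last day of the inspection period: 76 calendar days after 2020-12-18 is 2021-03-04.
The last day of the notice period: 2021-03-04 + 10 days = 2021-03-14.
The date on which the repair-or-replace obligation becomes due: 2021-03-14 + 45 days = 2021-04-28.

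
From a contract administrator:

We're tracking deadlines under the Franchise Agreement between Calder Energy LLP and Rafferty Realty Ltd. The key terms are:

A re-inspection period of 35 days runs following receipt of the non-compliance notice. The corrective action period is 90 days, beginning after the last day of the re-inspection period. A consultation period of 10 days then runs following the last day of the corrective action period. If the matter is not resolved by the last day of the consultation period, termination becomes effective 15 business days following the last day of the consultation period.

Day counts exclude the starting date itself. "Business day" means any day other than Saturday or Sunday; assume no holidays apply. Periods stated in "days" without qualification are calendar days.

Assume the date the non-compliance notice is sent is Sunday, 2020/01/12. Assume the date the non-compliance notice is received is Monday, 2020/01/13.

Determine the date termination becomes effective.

The last day of the re-inspection period: 35 calendar days after 2020/01/13 is 2020/02/17.
The last day of the corrective action period: 2020/02/17 + 90 days = 2020/05/17.
The last day of the consultation period: 10 calendar days after 2020/05/17 is 2020/05/27.
The date termination becomes effective: 15 business days after Wednesday, 2020/05/27, skipping weekends — May 28, May 29, Jun 1, Jun 2, …, Jun 15, Jun 16, Jun 17 — lands on Wednesday, 2020/06/17.

2020/06/17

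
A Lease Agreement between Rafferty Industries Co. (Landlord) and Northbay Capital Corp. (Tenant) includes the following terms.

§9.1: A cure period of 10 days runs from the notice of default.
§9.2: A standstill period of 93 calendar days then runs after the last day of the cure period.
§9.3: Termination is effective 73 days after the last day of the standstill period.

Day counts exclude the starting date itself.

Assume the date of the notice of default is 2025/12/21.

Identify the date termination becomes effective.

2026/06/15

The last day of the cure period: 10 calendar days after 2025/12/21 is 2025/12/31.
Adding 93 calendar days to 2025/12/31 gives 2026/04/03, which is the last day of the standstill period.
The date termination becomes effective: 2026/04/03 + 73 days = 2026/06/15.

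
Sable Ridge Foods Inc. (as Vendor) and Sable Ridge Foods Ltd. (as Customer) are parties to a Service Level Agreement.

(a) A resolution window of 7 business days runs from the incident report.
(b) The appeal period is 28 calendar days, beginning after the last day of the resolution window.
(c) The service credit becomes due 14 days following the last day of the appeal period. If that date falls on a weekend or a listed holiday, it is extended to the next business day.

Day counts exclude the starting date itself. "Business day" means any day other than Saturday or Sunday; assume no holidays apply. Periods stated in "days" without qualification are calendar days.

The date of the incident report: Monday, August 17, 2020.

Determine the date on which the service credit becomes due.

The last day of the resolution window: counting 7 business days from Monday, August 17, 2020 (Aug 18, Aug 19, Aug 20, Aug 21, Aug 24, Aug 25, Aug 26, skipping weekends) reaches Wednesday, August 26, 2020.
Adding 28 calendar days to August 26, 2020 gives September 23, 2020, which is the last day of the appeal period.
The date on which the service credit becomes due: 14 calendar days after September 23, 2020 is October 7, 2020. October 7, 2020 is a Wednesday, so no roll-forward applies.

October 7, 2020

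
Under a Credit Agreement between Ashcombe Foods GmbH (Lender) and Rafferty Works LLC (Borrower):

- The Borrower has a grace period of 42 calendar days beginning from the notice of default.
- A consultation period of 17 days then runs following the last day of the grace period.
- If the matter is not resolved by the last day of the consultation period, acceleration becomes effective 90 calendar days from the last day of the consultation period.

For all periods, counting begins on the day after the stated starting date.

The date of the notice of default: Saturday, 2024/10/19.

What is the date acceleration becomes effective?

The last day of the grace period: 2024/10/19 + 42 days = 2024/11/30.
Adding 17 calendar days to 2024/11/30 gives 2024/12/17, which is the last day of the consultation period.
The date acceleration becomes effective: 90 calendar days after 2024/12/17 is 2025/03/17.

2025/03/17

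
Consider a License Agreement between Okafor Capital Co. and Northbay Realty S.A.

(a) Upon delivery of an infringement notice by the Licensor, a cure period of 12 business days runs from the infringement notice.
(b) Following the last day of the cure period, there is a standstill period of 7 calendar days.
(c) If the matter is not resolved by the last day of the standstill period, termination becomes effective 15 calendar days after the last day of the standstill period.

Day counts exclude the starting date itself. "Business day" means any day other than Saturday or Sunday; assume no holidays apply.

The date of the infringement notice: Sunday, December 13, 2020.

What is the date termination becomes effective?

The last day of the cure period: 12 business days after Sunday, December 13, 2020, skipping weekends — Dec 14, Dec 15, Dec 16, Dec 17, …, Dec 25, Dec 28, Dec 29 — lands on Tuesday, December 29, 2020.
Adding 7 calendar days to December 29, 2020 gives January 5, 2021, which is the last day of the standstill period.
The date termination becomes effective: 15 calendar days after January 5, 2021 is January 20, 2021.

January 20, 2021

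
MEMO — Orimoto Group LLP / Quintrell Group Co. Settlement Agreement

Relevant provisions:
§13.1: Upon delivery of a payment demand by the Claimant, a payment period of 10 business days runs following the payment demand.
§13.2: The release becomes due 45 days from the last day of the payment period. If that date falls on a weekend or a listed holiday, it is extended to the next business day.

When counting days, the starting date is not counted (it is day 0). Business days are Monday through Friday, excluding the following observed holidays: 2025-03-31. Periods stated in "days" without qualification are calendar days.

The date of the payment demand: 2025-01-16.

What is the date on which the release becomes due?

From Thursday, 2025-01-16, 10 business days (Jan 17, Jan 20, Jan 21, Jan 22, Jan 23, Jan 24, Jan 27, Jan 28, Jan 29, Jan 30, skipping weekends) brings us to Thursday, 2025-01-30, which is the last day of the payment period.
The date on which the release becomes due: 45 calendar days after 2025-01-30 is 2025-03-16. That falls on a Sunday, so it rolls to the next business day, Monday, 2025-03-17.

2025-03-17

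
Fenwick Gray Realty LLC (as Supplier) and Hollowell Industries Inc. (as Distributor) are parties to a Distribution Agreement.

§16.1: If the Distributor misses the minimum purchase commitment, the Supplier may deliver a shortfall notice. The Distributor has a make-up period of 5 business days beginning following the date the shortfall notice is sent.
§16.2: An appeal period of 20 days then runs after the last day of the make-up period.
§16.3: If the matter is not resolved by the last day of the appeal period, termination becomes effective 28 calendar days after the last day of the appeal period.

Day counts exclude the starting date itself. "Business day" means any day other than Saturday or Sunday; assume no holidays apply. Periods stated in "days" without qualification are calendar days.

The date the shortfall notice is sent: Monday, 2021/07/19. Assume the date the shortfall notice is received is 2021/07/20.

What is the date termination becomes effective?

2021/09/12

From Monday, 2021/07/19, 5 business days (Jul 20, Jul 21, Jul 22, Jul 23, Jul 26, skipping weekends) brings us to Monday, 2021/07/26, which is the last day of the make-up period.
The last day of the appeal period: 2021/07/26 + 20 days = 2021/08/15.
The date termination becomes effective: 28 calendar days after 2021/08/15 is 2021/09/12.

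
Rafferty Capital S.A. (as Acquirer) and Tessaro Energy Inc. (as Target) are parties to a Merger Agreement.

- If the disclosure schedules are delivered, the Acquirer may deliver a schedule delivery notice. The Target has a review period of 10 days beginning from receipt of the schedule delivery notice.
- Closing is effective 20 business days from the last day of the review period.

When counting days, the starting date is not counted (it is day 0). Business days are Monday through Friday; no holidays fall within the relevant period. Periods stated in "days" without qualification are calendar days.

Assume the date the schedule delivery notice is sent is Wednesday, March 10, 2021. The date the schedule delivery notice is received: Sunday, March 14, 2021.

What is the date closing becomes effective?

April 21, 2021

Adding 10 calendar days to March 14, 2021 gives March 24, 2021, which is the last day of the review period.
The date closing becomes effective: 20 business days after Wednesday, March 24, 2021, skipping weekends — Mar 25, Mar 26, Mar 29, Mar 30, …, Apr 19, Apr 20, Apr 21 — lands on Wednesday, April 21, 2021.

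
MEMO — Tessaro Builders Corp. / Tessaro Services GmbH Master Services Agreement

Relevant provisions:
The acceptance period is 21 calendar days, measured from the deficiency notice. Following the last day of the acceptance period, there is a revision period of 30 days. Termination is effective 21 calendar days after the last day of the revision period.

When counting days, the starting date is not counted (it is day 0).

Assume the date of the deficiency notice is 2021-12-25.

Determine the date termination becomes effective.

2022-03-07

The last day of the acceptance period: 2021-12-25 + 21 days = 2022-01-15.
The last day of the revision period: 2022-01-15 + 30 days = 2022-02-14.
The date termination becomes effective: 2022-02-14 + 21 days = 2022-03-07.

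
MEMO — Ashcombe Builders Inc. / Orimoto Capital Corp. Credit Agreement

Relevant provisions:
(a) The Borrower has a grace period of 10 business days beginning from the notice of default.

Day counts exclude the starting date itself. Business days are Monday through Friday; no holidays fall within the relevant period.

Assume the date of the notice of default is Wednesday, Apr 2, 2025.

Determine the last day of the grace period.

Apr 16, 2025

The last day of the grace period: 10 business days after Wednesday, Apr 2, 2025, skipping weekends — Apr 3, Apr 4, Apr 7, Apr 8, Apr 9, Apr 10, Apr 11, Apr 14, Apr 15, Apr 16 — lands on Wednesday, Apr 16, 2025.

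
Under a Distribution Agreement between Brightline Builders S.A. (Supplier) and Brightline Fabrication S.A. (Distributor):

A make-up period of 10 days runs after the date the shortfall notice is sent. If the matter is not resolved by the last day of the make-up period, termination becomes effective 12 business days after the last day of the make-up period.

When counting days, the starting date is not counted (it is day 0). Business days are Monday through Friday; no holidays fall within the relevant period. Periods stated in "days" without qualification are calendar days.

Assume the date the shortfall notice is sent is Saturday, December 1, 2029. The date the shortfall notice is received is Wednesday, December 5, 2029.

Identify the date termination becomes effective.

December 27, 2029

The last day of the make-up period: 10 calendar days after December 1, 2029 is December 11, 2029.
The date termination becomes effective: 12 business days after Tuesday, December 11, 2029, skipping weekends — Dec 12, Dec 13, Dec 14, Dec 17, …, Dec 25, Dec 26, Dec 27 — lands on Thursday, December 27, 2029.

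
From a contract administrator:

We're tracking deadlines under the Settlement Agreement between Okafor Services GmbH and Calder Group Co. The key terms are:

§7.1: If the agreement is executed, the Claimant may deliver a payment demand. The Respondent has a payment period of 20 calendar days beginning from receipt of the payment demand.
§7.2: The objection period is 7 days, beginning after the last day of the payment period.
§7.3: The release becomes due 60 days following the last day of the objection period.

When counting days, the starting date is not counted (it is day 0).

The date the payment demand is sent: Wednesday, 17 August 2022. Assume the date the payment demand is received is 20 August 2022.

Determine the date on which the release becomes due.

The last day of the payment period: 20 August 2022 + 20 days = 9 September 2022.
The last day of the objection period: 7 calendar days after 9 September 2022 is 16 September 2022.
The date on which the release becomes due: 60 calendar days after 16 September 2022 is 15 November 2022.

15 November 2022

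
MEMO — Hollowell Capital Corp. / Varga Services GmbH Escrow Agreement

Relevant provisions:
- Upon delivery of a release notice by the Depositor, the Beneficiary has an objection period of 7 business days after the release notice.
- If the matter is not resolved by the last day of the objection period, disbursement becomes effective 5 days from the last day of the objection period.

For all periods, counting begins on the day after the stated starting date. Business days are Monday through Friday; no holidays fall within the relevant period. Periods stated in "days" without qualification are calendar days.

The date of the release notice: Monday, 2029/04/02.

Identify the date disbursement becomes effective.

2029/04/16

The last day of the objection period: counting 7 business days from Monday, 2029/04/02 (Apr 3, Apr 4, Apr 5, Apr 6, Apr 9, Apr 10, Apr 11, skipping weekends) reaches Wednesday, 2029/04/11.
Adding 5 calendar days to 2029/04/11 gives 2029/04/16, which is the date disbursement becomes effective.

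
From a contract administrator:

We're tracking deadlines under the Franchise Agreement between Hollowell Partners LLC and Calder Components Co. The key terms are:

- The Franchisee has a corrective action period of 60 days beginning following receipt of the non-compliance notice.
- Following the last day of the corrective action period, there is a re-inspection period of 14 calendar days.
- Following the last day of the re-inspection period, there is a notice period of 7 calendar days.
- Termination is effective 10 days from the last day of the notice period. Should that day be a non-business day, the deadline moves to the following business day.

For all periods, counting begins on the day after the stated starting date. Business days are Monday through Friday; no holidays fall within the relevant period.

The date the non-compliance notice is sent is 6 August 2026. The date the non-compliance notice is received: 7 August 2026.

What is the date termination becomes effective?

6 November 2026

The last day of the corrective action period: 60 calendar days after 7 August 2026 is 6 October 2026.
The last day of the re-inspection period: 14 calendar days after 6 October 2026 is 20 October 2026.
Adding 7 calendar days to 20 October 2026 gives 27 October 2026, which is the last day of the notice period.
Adding 10 calendar days to 27 October 2026 gives 6 November 2026, which is the date termination becomes effective. 6 November 2026 is a Friday, so no roll-forward applies.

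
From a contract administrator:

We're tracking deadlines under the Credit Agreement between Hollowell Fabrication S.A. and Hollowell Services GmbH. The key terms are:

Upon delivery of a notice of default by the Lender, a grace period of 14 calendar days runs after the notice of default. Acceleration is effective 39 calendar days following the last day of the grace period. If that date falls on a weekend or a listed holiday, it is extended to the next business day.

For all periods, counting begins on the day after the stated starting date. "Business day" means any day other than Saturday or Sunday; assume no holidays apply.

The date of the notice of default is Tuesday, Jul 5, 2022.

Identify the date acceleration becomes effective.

The last day of the grace period: 14 calendar days after Jul 5, 2022 is Jul 19, 2022.
Adding 39 calendar days to Jul 19, 2022 gives Aug 27, 2022, which is the date acceleration becomes effective. That falls on a Saturday, so it rolls to the next business day, Monday, Aug 29, 2022.

Aug 29, 2022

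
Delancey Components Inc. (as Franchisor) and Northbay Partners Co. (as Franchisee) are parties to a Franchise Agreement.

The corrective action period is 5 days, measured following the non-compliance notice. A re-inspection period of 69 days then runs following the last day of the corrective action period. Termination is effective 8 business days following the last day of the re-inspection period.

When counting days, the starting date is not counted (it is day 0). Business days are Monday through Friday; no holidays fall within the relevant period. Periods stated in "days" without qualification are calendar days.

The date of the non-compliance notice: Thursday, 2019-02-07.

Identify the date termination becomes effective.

The last day of the corrective action period: 5 calendar days after 2019-02-07 is 2019-02-12.
Adding 69 calendar days to 2019-02-12 gives 2019-04-22, which is the last day of the re-inspection period.
The date termination becomes effective: 8 business days after Monday, 2019-04-22, skipping weekends — Apr 23, Apr 24, Apr 25, Apr 26, Apr 29, Apr 30, May 1, May 2 — lands on Thursday, 2019-05-02.

2019-05-02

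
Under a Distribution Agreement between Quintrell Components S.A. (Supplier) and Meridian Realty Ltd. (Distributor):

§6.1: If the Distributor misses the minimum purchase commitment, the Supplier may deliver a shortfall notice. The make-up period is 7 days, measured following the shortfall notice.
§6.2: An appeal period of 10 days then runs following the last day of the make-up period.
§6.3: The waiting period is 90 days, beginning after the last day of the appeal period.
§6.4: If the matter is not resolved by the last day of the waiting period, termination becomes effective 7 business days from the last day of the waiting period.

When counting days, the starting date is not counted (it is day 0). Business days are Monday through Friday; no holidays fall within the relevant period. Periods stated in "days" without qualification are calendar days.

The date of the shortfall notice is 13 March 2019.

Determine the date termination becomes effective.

Adding 7 calendar days to 13 March 2019 gives 20 March 2019, which is the last day of the make-up period.
The last day of the appeal period: 10 calendar days after 20 March 2019 is 30 March 2019.
The last day of the waiting period: 90 calendar days after 30 March 2019 is 28 June 2019.
From Friday, 28 June 2019, 7 business days (Jul 1, Jul 2, Jul 3, Jul 4, Jul 5, Jul 8, Jul 9, skipping weekends) brings us to Tuesday, 9 July 2019, which is the date termination becomes effective.

9 July 2019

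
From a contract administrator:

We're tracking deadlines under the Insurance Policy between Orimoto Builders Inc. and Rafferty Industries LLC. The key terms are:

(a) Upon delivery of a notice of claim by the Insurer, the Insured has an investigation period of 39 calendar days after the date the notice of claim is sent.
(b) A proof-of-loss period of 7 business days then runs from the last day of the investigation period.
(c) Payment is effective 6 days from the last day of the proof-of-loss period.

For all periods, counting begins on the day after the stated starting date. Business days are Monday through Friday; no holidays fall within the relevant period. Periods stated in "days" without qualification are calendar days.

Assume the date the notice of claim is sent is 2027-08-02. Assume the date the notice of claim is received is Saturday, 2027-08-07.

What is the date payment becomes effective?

2027-09-27

The last day of the investigation period: 2027-08-02 + 39 days = 2027-09-10.
From Friday, 2027-09-10, 7 business days (Sep 13, Sep 14, Sep 15, Sep 16, Sep 17, Sep 20, Sep 21, skipping weekends) brings us to Tuesday, 2027-09-21, which is the last day of the proof-of-loss period.
The date payment becomes effective: 2027-09-21 + 6 days = 2027-09-27.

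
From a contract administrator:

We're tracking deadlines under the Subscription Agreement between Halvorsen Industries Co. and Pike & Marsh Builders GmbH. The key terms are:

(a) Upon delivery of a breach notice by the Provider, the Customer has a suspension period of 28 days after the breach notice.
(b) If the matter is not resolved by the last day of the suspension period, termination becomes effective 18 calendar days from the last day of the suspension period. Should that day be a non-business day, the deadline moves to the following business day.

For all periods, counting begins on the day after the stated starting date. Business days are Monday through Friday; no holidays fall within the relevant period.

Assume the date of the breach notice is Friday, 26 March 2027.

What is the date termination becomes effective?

11 May 2027

The last day of the suspension period: 26 March 2027 + 28 days = 23 April 2027.
The date termination becomes effective: 23 April 2027 + 18 days = 11 May 2027. 11 May 2027 is a Tuesday, so no roll-forward applies.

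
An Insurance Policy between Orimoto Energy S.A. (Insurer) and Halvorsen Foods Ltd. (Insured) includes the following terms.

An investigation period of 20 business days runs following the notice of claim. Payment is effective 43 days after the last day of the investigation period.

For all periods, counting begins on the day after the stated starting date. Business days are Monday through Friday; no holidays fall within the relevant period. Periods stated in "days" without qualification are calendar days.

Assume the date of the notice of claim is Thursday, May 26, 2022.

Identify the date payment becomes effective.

The last day of the investigation period: counting 20 business days from Thursday, May 26, 2022 (May 27, May 30, May 31, Jun 1, …, Jun 21, Jun 22, Jun 23, skipping weekends) reaches Thursday, Jun 23, 2022.
Adding 43 calendar days to Jun 23, 2022 gives Aug 5, 2022, which is the date payment becomes effective.

Aug 5, 2022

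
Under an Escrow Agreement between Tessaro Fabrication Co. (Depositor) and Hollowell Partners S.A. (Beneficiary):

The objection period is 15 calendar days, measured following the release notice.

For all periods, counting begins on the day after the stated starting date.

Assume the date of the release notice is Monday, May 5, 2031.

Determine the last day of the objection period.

The last day of the objection period: 15 calendar days after May 5, 2031 is May 20, 2031.

May 20, 2031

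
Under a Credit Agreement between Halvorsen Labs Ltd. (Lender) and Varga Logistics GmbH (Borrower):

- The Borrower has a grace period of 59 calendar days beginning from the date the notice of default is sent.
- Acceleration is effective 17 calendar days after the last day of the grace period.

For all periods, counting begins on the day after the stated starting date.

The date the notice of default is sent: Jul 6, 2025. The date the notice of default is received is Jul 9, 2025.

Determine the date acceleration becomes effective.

The last day of the grace period: Jul 6, 2025 + 59 days = Sep 3, 2025.
Adding 17 calendar days to Sep 3, 2025 gives Sep 20, 2025, which is the date acceleration becomes effective.

Sep 20, 2025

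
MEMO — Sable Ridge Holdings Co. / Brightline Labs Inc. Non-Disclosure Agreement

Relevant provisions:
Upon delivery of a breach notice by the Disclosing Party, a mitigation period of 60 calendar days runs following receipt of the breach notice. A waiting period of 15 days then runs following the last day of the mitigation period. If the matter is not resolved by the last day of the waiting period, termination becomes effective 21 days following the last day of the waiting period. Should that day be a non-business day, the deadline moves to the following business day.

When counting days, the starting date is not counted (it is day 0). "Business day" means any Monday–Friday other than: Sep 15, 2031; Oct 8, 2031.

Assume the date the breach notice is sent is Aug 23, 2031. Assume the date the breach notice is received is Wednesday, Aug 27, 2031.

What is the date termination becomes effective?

Adding 60 calendar days to Aug 27, 2031 gives Oct 26, 2031, which is the last day of the mitigation period.
The last day of the waiting period: Oct 26, 2031 + 15 days = Nov 10, 2031.
The date termination becomes effective: 21 calendar days after Nov 10, 2031 is Dec 1, 2031. Dec 1, 2031 is a Monday and is not a listed holiday, so no roll-forward applies.

Dec 1, 2031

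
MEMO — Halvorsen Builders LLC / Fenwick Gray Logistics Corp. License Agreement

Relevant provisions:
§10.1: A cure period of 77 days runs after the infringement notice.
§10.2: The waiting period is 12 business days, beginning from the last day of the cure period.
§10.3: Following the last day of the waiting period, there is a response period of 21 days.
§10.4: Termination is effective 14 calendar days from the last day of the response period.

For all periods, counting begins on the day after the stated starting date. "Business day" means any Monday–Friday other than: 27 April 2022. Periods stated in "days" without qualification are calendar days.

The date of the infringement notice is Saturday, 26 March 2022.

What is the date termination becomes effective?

The last day of the cure period: 26 March 2022 + 77 days = 11 June 2022.
From Saturday, 11 June 2022, 12 business days (Jun 13, Jun 14, Jun 15, Jun 16, …, Jun 24, Jun 27, Jun 28, skipping weekends) brings us to Tuesday, 28 June 2022, which is the last day of the waiting period.
Adding 21 calendar days to 28 June 2022 gives 19 July 2022, which is the last day of the response period.
Adding 14 calendar days to 19 July 2022 gives 2 August 2022, which is the date termination becomes effective.

2 August 2022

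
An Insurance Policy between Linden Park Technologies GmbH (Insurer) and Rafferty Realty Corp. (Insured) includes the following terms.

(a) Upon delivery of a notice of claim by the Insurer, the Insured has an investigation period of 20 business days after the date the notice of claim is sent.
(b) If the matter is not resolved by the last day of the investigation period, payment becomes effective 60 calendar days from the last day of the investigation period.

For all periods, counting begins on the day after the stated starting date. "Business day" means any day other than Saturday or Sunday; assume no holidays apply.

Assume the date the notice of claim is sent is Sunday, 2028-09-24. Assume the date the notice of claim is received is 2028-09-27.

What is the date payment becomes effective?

2028-12-19

The last day of the investigation period: 20 business days after Sunday, 2028-09-24, skipping weekends — Sep 25, Sep 26, Sep 27, Sep 28, …, Oct 18, Oct 19, Oct 20 — lands on Friday, 2028-10-20.
The date payment becomes effective: 2028-10-20 + 60 days = 2028-12-19.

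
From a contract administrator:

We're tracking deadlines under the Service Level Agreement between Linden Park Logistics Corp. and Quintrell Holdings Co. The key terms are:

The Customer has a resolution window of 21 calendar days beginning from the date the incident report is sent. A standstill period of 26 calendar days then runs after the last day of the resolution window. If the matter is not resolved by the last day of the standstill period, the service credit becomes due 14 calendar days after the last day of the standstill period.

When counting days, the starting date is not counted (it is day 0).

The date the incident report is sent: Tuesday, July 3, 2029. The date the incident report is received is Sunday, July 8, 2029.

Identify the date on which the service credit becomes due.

Adding 21 calendar days to July 3, 2029 gives July 24, 2029, which is the last day of the resolution window.
Adding 26 calendar days to July 24, 2029 gives August 19, 2029, which is the last day of the standstill period.
Adding 14 calendar days to August 19, 2029 gives September 2, 2029, which is the date on which the service credit becomes due.

September 2, 2029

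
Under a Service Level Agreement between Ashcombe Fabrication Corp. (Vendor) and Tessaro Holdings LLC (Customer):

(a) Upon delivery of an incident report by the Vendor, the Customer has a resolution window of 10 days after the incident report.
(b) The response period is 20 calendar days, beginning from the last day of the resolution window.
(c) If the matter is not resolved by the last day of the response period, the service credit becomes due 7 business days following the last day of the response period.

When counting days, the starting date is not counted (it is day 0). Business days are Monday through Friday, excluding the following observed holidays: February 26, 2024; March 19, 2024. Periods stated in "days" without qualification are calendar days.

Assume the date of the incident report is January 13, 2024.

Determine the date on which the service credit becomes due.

February 21, 2024

The last day of the resolution window: January 13, 2024 + 10 days = January 23, 2024.
The last day of the response period: January 23, 2024 + 20 days = February 12, 2024.
From Monday, February 12, 2024, 7 business days (Feb 13, Feb 14, Feb 15, Feb 16, Feb 19, Feb 20, Feb 21, skipping weekends) brings us to Wednesday, February 21, 2024, which is the date on which the service credit becomes due.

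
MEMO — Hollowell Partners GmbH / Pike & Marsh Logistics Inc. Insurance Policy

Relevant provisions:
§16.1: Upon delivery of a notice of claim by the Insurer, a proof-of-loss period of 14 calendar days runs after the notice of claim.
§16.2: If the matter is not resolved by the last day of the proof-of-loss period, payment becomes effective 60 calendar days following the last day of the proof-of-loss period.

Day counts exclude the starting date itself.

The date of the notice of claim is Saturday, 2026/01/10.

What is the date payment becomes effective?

Adding 14 calendar days to 2026/01/10 gives 2026/01/24, which is the last day of the proof-of-loss period.
The date payment becomes effective: 60 calendar days after 2026/01/24 is 2026/03/25.

2026/03/25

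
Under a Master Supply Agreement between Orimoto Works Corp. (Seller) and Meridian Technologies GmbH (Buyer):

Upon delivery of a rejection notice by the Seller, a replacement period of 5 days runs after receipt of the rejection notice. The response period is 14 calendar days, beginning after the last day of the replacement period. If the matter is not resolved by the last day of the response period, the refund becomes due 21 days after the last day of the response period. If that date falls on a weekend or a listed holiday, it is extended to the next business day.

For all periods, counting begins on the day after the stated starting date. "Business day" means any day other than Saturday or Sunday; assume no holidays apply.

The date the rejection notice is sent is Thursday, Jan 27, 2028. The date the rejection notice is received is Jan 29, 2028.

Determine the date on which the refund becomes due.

Mar 9, 2028

The last day of the replacement period: Jan 29, 2028 + 5 days = Feb 3, 2028.
The last day of the response period: 14 calendar days after Feb 3, 2028 is Feb 17, 2028.
The date on which the refund becomes due: 21 calendar days after Feb 17, 2028 is Mar 9, 2028. Mar 9, 2028 is a Thursday, so no roll-forward applies.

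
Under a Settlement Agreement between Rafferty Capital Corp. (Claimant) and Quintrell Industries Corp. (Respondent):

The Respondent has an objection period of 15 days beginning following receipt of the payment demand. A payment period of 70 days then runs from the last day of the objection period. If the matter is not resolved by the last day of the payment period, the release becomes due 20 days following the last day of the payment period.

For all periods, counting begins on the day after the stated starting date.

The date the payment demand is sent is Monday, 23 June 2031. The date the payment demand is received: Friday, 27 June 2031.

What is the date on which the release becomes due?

10 October 2031

Adding 15 calendar days to 27 June 2031 gives 12 July 2031, which is the last day of the objection period.
Adding 70 calendar days to 12 July 2031 gives 20 September 2031, which is the last day of the payment period.
The date on which the release becomes due: 20 calendar days after 20 September 2031 is 10 October 2031.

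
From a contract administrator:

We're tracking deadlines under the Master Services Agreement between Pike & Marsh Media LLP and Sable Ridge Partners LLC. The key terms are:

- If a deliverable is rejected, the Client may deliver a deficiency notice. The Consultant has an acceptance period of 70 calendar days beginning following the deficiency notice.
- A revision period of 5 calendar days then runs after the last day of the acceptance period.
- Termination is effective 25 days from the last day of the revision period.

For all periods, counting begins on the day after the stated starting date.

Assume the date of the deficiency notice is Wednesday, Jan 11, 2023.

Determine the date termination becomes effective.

Apr 21, 2023

Adding 70 calendar days to Jan 11, 2023 gives Mar 22, 2023, which is the last day of the acceptance period.
Adding 5 calendar days to Mar 22, 2023 gives Mar 27, 2023, which is the last day of the revision period.
The date termination becomes effective: Mar 27, 2023 + 25 days = Apr 21, 2023.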